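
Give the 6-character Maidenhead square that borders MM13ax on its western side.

Longitude subsquare a = 0; −1 → -1, wraps to 23 = x, carry into square.
Longitude square 1; −1 → 0.
The latitude characters are unchanged.

MM03xx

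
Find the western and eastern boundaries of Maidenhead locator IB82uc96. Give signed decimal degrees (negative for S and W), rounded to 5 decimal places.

-2.25833, -2.25000

Field I=8, B=1: +8·20° lon, +1·10° lat → SW at lon -20°, lat -80°.
Square 8, 2: +8·2° lon, +2·1° lat → SW at lon -4°, lat -78°.
Subsquare u=20, c=2: +20·0.0833333° lon, +2·0.0416667° lat → SW at lon -2.33333°, lat -77.9167°.
Extended square 9, 6: +9·0.00833333° lon, +6·0.00416667° lat → SW at lon -2.25833°, lat -77.8917°.
Cell spans 0.00833333° lon × 0.00416667° lat.
west -2.25833, east -2.25000.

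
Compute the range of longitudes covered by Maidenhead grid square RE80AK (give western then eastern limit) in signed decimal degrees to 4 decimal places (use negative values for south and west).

Field R=17, E=4: +17·20° lon, +4·10° lat → SW at lon 160°, lat -50°.
Square 8, 0: +8·2° lon, +0·1° lat → SW at lon 176°, lat -50°.
Subsquare a=0, k=10: +0·0.0833333° lon, +10·0.0416667° lat → SW at lon 176°, lat -49.5833°.
Cell spans 0.0833333° lon × 0.0416667° lat.
west 176.0000, east 176.0833.

176.0000, 176.0833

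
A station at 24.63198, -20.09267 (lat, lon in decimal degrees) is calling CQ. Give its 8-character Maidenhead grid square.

Shift to the Maidenhead origin (180°W, 90°S): lon 159.90733, lat 114.63198.
Field: 159.90733/20 → 7 → H, 114.63198/10 → 11 → L; chars HL.
Square: 19.90733/2 → 9, 4.63198/1 → 4; chars 94.
Subsquare: 1.90733/0.0833333 → 22 → w, 0.63198/0.0416667 → 15 → p; chars wp.
Extended square: 0.07400/0.00833333 → 8, 0.00698/0.00416667 → 1; chars 81.

HL94wp81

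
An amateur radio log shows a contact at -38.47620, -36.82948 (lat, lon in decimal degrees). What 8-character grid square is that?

Shift to the Maidenhead origin (180°W, 90°S): lon 143.17052, lat 51.52380.
Field (20°×10°, letters A–R): lon ⌊143.17052/20⌋ = 7 → H; lat ⌊51.52380/10⌋ = 5 → F.
Square (2°×1°, digits 0–9): lon ⌊3.17052/2⌋ = 1; lat ⌊1.52380/1⌋ = 1.
Subsquare (5′×2.5′, letters a–x): lon ⌊1.17052/0.0833333⌋ = 14 → o; lat ⌊0.52380/0.0416667⌋ = 12 → m.
Extended square (30″×15″, digits 0–9): lon ⌊0.00385/0.00833333⌋ = 0; lat ⌊0.02380/0.00416667⌋ = 5.

HF11om05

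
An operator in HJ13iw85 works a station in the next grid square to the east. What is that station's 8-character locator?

HJ13iw95

Longitude extended square 8; +1 → 9.
The latitude characters are unchanged.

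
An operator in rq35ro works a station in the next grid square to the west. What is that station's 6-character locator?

Longitude subsquare r = 17; −1 → 16 = q.
The latitude characters are unchanged.

RQ35qo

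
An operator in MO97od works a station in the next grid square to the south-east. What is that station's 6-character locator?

MO97pc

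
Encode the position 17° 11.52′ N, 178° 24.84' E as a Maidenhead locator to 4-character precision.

RK97

Add 180° to longitude and 90° to latitude: 358.41, 107.19.
Field: 358.41/20 → 17 → R, 107.19/10 → 10 → K; chars RK.
Square: 18.41/2 → 9, 7.19/1 → 7; chars 97.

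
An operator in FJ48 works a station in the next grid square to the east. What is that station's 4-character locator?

FJ58

Longitude square 4; +1 → 5.
The latitude characters are unchanged.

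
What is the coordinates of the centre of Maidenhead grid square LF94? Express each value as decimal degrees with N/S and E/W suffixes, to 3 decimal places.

Field L=11, F=5: +11·20° lon, +5·10° lat → SW at lon 40°, lat -40°.
Square 9, 4: +9·2° lon, +4·1° lat → SW at lon 58°, lat -36°.
Cell spans 2° lon × 1° lat. Centre is SW corner plus half of each.
latitude 35.500° S, longitude 59.000° E.

35.500° S, 59.000° E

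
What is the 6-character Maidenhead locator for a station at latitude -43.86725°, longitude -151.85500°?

Offset from 180°W / 90°S: lon 28.1450°, lat 46.1328°.
Field: lon ⌊28.1450/20⌋ = 1 → B; lat ⌊46.1328/10⌋ = 4 → E.
Square: lon ⌊8.1450/2⌋ = 4; lat ⌊6.1328/1⌋ = 6.
Subsquare: lon ⌊0.1450/0.0833333⌋ = 1 → b; lat ⌊0.1328/0.0416667⌋ = 3 → d.

BE46bd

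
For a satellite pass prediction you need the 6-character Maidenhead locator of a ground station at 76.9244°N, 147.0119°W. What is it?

BQ66lw

Offset from 180°W / 90°S: lon 32.9881°, lat 166.9244°.
Field (20°×10°, letters A–R): 32.9881/20 → 1 → B, 166.9244/10 → 16 → Q; chars BQ.
Square (2°×1°, digits 0–9): 12.9881/2 → 6, 6.9244/1 → 6; chars 66.
Subsquare (5′×2.5′, letters a–x): 0.9881/0.0833333 → 11 → l, 0.9244/0.0416667 → 22 → w; chars lw.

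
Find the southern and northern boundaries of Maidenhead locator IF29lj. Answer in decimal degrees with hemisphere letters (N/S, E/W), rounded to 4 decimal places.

30.6250° S, 30.5833° S

Field I=8, F=5: +8·20° lon, +5·10° lat → SW at lon -20°, lat -40°.
Square 2, 9: +2·2° lon, +9·1° lat → SW at lon -16°, lat -31°.
Subsquare l=11, j=9: +11·0.0833333° lon, +9·0.0416667° lat → SW at lon -15.0833°, lat -30.625°.
Cell spans 0.0833333° lon × 0.0416667° lat.
south 30.6250° S, north 30.5833° S.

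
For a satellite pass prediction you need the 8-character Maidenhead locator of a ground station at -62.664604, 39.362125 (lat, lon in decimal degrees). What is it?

Add 180° to longitude and 90° to latitude: 219.36212, 27.33540.
Field: 219.36212/20 → 10 → K, 27.33540/10 → 2 → C; chars KC.
Square: 19.36212/2 → 9, 7.33540/1 → 7; chars 97.
Subsquare: 1.36212/0.0833333 → 16 → q, 0.33540/0.0416667 → 8 → i; chars qi.
Extended square: 0.02879/0.00833333 → 3, 0.00206/0.00416667 → 0; chars 30.

KC97qi30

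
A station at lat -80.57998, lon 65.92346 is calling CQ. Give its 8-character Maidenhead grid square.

Offset from 180°W / 90°S: lon 245.92346°, lat 9.42002°.
Field: 245.92346/20 → 12 → M, 9.42002/10 → 0 → A; chars MA.
Square: 5.92346/2 → 2, 9.42002/1 → 9; chars 29.
Subsquare: 1.92346/0.0833333 → 23 → x, 0.42002/0.0416667 → 10 → k; chars xk.
Extended square: 0.00679/0.00833333 → 0, 0.00335/0.00416667 → 0; chars 00.

MA29xk00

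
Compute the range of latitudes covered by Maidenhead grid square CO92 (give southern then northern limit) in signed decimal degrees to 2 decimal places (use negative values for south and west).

52.00, 53.00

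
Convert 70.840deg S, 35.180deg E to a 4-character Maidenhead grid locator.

Offset from 180°W / 90°S: lon 215.18°, lat 19.16°.
Field: 215.18/20 → 10 → K, 19.16/10 → 1 → B; chars KB.
Square: 15.18/2 → 7, 9.16/1 → 9; chars 79.

KB79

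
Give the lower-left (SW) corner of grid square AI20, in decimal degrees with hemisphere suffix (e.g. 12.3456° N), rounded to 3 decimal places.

10.000° S, 176.000° W

Field A=0, I=8: +0·20° lon, +8·10° lat → SW at lon -180°, lat -10°.
Square 2, 0: +2·2° lon, +0·1° lat → SW at lon -176°, lat -10°.
latitude 10.000° S, longitude 176.000° W.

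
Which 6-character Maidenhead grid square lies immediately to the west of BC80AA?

BC70xa

Longitude subsquare a = 0; −1 → -1, wraps to 23 = x, carry into square.
Longitude square 8; −1 → 7.
The latitude characters are unchanged.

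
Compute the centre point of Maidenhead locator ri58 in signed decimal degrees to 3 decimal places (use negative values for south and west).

-1.500, 171.000

Field R=17, I=8: +17·20° lon, +8·10° lat → SW at lon 160°, lat -10°.
Square 5, 8: +5·2° lon, +8·1° lat → SW at lon 170°, lat -2°.
Cell spans 2° lon × 1° lat. Centre is SW corner plus half of each.
latitude -1.500, longitude 171.000.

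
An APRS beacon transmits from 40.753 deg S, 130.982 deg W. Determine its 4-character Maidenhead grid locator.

CE49

Add 180° to longitude and 90° to latitude: 49.02, 49.25.
Field: 49.02/20 → 2 → C, 49.25/10 → 4 → E; chars CE.
Square: 9.02/2 → 4, 9.25/1 → 9; chars 49.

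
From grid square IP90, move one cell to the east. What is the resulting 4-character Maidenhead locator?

JP00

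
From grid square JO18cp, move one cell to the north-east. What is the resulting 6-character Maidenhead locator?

Longitude subsquare c = 2; +1 → 3 = d.
Latitude subsquare p = 15; +1 → 16 = q.

JO18dq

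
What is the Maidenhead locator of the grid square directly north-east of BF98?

CF09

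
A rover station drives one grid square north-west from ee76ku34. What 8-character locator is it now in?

EE76ku25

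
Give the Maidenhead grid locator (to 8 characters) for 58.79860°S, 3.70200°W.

ID81de58

Shift to the Maidenhead origin (180°W, 90°S): lon 176.29800, lat 31.20140.
Field: lon ⌊176.29800/20⌋ = 8 → I; lat ⌊31.20140/10⌋ = 3 → D.
Square: lon ⌊16.29800/2⌋ = 8; lat ⌊1.20140/1⌋ = 1.
Subsquare: lon ⌊0.29800/0.0833333⌋ = 3 → d; lat ⌊0.20140/0.0416667⌋ = 4 → e.
Extended square: lon ⌊0.04800/0.00833333⌋ = 5; lat ⌊0.03473/0.00416667⌋ = 8.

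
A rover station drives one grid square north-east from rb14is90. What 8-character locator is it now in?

RB14js01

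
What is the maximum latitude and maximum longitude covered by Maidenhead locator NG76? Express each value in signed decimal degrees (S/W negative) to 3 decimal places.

Field N=13, G=6: +13·20° lon, +6·10° lat → SW at lon 80°, lat -30°.
Square 7, 6: +7·2° lon, +6·1° lat → SW at lon 94°, lat -24°.
Cell spans 2° lon × 1° lat. NE corner is SW corner plus one full cell.
latitude -23.000, longitude 96.000.

-23.000, 96.000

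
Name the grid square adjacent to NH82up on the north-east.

Longitude subsquare u = 20; +1 → 21 = v.
Latitude subsquare p = 15; +1 → 16 = q.

NH82vq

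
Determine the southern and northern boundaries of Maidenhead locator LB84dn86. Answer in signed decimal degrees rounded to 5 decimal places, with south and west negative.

Field L=11, B=1: +11·20° lon, +1·10° lat → SW at lon 40°, lat -80°.
Square 8, 4: +8·2° lon, +4·1° lat → SW at lon 56°, lat -76°.
Subsquare d=3, n=13: +3·0.0833333° lon, +13·0.0416667° lat → SW at lon 56.25°, lat -75.4583°.
Extended square 8, 6: +8·0.00833333° lon, +6·0.00416667° lat → SW at lon 56.3167°, lat -75.4333°.
Cell spans 0.00833333° lon × 0.00416667° lat.
south -75.43333, north -75.42917.

-75.43333, -75.42917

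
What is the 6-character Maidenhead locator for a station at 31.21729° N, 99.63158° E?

NM91tf

Offset from 180°W / 90°S: lon 279.6316°, lat 121.2173°.
Field: 279.6316/20 → 13 → N, 121.2173/10 → 12 → M; chars NM.
Square: 19.6316/2 → 9, 1.2173/1 → 1; chars 91.
Subsquare: 1.6316/0.0833333 → 19 → t, 0.2173/0.0416667 → 5 → f; chars tf.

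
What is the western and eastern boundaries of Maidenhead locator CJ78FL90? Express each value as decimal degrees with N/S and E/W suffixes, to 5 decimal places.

125.50833° W, 125.50000° W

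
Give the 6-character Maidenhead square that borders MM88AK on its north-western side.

MM78xl

Longitude subsquare a = 0; −1 → -1, wraps to 23 = x, carry into square.
Longitude square 8; −1 → 7.
Latitude subsquare k = 10; +1 → 11 = l.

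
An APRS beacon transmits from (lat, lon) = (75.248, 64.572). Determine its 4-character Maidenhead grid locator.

MQ25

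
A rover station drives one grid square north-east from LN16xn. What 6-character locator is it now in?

Longitude subsquare x = 23; +1 → 24, wraps to 0 = a, carry into square.
Longitude square 1; +1 → 2.
Latitude subsquare n = 13; +1 → 14 = o.

LN26ao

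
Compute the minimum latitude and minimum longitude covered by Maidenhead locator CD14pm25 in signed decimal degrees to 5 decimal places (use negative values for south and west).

-55.47917, -136.73333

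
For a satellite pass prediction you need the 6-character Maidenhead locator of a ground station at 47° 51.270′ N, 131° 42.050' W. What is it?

Offset from 180°W / 90°S: lon 48.2992°, lat 137.8545°.
Field: lon ⌊48.2992/20⌋ = 2 → C; lat ⌊137.8545/10⌋ = 13 → N.
Square: lon ⌊8.2992/2⌋ = 4; lat ⌊7.8545/1⌋ = 7.
Subsquare: lon ⌊0.2992/0.0833333⌋ = 3 → d; lat ⌊0.8545/0.0416667⌋ = 20 → u.

CN47du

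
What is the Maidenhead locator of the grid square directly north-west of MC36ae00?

MC26xe91

Longitude extended square 0; −1 → -1, wraps to 9, carry into subsquare.
Longitude subsquare a = 0; −1 → -1, wraps to 23 = x, carry into square.
Longitude square 3; −1 → 2.
Latitude extended square 0; +1 → 1.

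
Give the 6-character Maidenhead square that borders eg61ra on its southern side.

Latitude subsquare a = 0; −1 → -1, wraps to 23 = x, carry into square.
Latitude square 1; −1 → 0.
The longitude characters are unchanged.

EG60rx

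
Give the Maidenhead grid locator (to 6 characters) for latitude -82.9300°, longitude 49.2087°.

LA47ob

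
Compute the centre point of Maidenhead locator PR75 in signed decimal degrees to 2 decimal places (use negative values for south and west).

Field P=15, R=17: +15·20° lon, +17·10° lat → SW at lon 120°, lat 80°.
Square 7, 5: +7·2° lon, +5·1° lat → SW at lon 134°, lat 85°.
Cell spans 2° lon × 1° lat. Centre is SW corner plus half of each.
latitude 85.50, longitude 135.00.

85.50, 135.00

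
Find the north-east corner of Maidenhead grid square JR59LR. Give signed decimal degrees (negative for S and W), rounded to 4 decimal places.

Field J=9, R=17: +9·20° lon, +17·10° lat → SW at lon 0°, lat 80°.
Square 5, 9: +5·2° lon, +9·1° lat → SW at lon 10°, lat 89°.
Subsquare l=11, r=17: +11·0.0833333° lon, +17·0.0416667° lat → SW at lon 10.9167°, lat 89.7083°.
Cell spans 0.0833333° lon × 0.0416667° lat. NE corner is SW corner plus one full cell.
latitude 89.7500, longitude 11.0000.

89.7500, 11.0000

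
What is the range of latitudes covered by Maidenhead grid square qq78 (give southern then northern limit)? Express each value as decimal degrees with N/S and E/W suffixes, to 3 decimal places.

78.000° N, 79.000° N

Field Q=16, Q=16: +16·20° lon, +16·10° lat → SW at lon 140°, lat 70°.
Square 7, 8: +7·2° lon, +8·1° lat → SW at lon 154°, lat 78°.
Cell spans 2° lon × 1° lat.
south 78.000° N, north 79.000° N.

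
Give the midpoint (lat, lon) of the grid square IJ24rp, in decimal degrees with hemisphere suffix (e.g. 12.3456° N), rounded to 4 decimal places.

4.6458° N, 14.5417° W

Field I=8, J=9: +8·20° lon, +9·10° lat → SW at lon -20°, lat 0°.
Square 2, 4: +2·2° lon, +4·1° lat → SW at lon -16°, lat 4°.
Subsquare r=17, p=15: +17·0.0833333° lon, +15·0.0416667° lat → SW at lon -14.5833°, lat 4.625°.
Cell spans 0.0833333° lon × 0.0416667° lat. Centre is SW corner plus half of each.
latitude 4.6458° N, longitude 14.5417° W.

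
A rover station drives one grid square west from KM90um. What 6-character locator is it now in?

KM90tm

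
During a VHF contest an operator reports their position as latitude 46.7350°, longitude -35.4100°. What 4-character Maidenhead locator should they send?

HN26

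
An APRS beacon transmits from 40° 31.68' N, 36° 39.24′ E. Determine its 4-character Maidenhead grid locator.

Offset from 180°W / 90°S: lon 216.65°, lat 130.53°.
Field: 216.65/20 → 10 → K, 130.53/10 → 13 → N; chars KN.
Square: 16.65/2 → 8, 0.53/1 → 0; chars 80.

KN80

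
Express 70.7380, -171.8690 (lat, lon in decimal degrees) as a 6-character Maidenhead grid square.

Offset from 180°W / 90°S: lon 8.1310°, lat 160.7380°.
Field (20°×10°, letters A–R): 8.1310/20 → 0 → A, 160.7380/10 → 16 → Q; chars AQ.
Square (2°×1°, digits 0–9): 8.1310/2 → 4, 0.7380/1 → 0; chars 40.
Subsquare (5′×2.5′, letters a–x): 0.1310/0.0833333 → 1 → b, 0.7380/0.0416667 → 17 → r; chars br.

AQ40br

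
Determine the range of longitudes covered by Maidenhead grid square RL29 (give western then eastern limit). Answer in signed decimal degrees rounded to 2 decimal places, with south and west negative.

Field R=17, L=11: +17·20° lon, +11·10° lat → SW at lon 160°, lat 20°.
Square 2, 9: +2·2° lon, +9·1° lat → SW at lon 164°, lat 29°.
Cell spans 2° lon × 1° lat.
west 164.00, east 166.00.

164.00, 166.00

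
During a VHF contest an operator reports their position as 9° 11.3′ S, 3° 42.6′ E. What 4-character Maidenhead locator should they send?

JI10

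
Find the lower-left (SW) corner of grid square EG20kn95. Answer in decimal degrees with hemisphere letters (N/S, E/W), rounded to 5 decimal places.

29.43750° S, 95.09167° W

Field E=4, G=6: +4·20° lon, +6·10° lat → SW at lon -100°, lat -30°.
Square 2, 0: +2·2° lon, +0·1° lat → SW at lon -96°, lat -30°.
Subsquare k=10, n=13: +10·0.0833333° lon, +13·0.0416667° lat → SW at lon -95.1667°, lat -29.4583°.
Extended square 9, 5: +9·0.00833333° lon, +5·0.00416667° lat → SW at lon -95.0917°, lat -29.4375°.
latitude 29.43750° S, longitude 95.09167° W.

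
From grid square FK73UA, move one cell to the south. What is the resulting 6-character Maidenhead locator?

FK72ux

Latitude subsquare a = 0; −1 → -1, wraps to 23 = x, carry into square.
Latitude square 3; −1 → 2.
The longitude characters are unchanged.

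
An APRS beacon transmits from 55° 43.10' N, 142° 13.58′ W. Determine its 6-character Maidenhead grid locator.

BO85vr

Add 180° to longitude and 90° to latitude: 37.7737, 145.7183.
Field: lon ⌊37.7737/20⌋ = 1 → B; lat ⌊145.7183/10⌋ = 14 → O.
Square: lon ⌊17.7737/2⌋ = 8; lat ⌊5.7183/1⌋ = 5.
Subsquare: lon ⌊1.7737/0.0833333⌋ = 21 → v; lat ⌊0.7183/0.0416667⌋ = 17 → r.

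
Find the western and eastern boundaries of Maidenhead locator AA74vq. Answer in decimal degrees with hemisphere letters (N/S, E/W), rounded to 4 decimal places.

164.2500° W, 164.1667° W

Field A=0, A=0: +0·20° lon, +0·10° lat → SW at lon -180°, lat -90°.
Square 7, 4: +7·2° lon, +4·1° lat → SW at lon -166°, lat -86°.
Subsquare v=21, q=16: +21·0.0833333° lon, +16·0.0416667° lat → SW at lon -164.25°, lat -85.3333°.
Cell spans 0.0833333° lon × 0.0416667° lat.
west 164.2500° W, east 164.1667° W.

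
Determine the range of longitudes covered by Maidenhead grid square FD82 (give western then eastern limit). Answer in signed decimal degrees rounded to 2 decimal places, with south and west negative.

Field F=5, D=3: +5·20° lon, +3·10° lat → SW at lon -80°, lat -60°.
Square 8, 2: +8·2° lon, +2·1° lat → SW at lon -64°, lat -58°.
Cell spans 2° lon × 1° lat.
west -64.00, east -62.00.

-64.00, -62.00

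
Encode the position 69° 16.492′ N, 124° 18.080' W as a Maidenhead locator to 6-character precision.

CP79ug

Shift to the Maidenhead origin (180°W, 90°S): lon 55.6987, lat 159.2749.
Field (20°×10°, letters A–R): lon ⌊55.6987/20⌋ = 2 → C; lat ⌊159.2749/10⌋ = 15 → P.
Square (2°×1°, digits 0–9): lon ⌊15.6987/2⌋ = 7; lat ⌊9.2749/1⌋ = 9.
Subsquare (5′×2.5′, letters a–x): lon ⌊1.6987/0.0833333⌋ = 20 → u; lat ⌊0.2749/0.0416667⌋ = 6 → g.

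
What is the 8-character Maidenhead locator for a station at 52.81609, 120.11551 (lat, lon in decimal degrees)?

PO02bt35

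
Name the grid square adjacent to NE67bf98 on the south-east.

Longitude extended square 9; +1 → 10, wraps to 0, carry into subsquare.
Longitude subsquare b = 1; +1 → 2 = c.
Latitude extended square 8; −1 → 7.

NE67cf07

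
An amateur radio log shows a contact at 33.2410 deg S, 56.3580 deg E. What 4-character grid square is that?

LF86

Add 180° to longitude and 90° to latitude: 236.36, 56.76.
Field (20°×10°, letters A–R): lon ⌊236.36/20⌋ = 11 → L; lat ⌊56.76/10⌋ = 5 → F.
Square (2°×1°, digits 0–9): lon ⌊16.36/2⌋ = 8; lat ⌊6.76/1⌋ = 6.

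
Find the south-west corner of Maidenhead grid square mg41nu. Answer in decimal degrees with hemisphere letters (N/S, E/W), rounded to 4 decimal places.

Field M=12, G=6: +12·20° lon, +6·10° lat → SW at lon 60°, lat -30°.
Square 4, 1: +4·2° lon, +1·1° lat → SW at lon 68°, lat -29°.
Subsquare n=13, u=20: +13·0.0833333° lon, +20·0.0416667° lat → SW at lon 69.0833°, lat -28.1667°.
latitude 28.1667° S, longitude 69.0833° E.

28.1667° S, 69.0833° E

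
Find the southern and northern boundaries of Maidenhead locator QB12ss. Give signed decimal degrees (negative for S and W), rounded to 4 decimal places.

Field Q=16, B=1: +16·20° lon, +1·10° lat → SW at lon 140°, lat -80°.
Square 1, 2: +1·2° lon, +2·1° lat → SW at lon 142°, lat -78°.
Subsquare s=18, s=18: +18·0.0833333° lon, +18·0.0416667° lat → SW at lon 143.5°, lat -77.25°.
Cell spans 0.0833333° lon × 0.0416667° lat.
south -77.2500, north -77.2083.

-77.2500, -77.2083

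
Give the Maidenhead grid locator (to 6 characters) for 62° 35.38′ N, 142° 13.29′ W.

BP82vo

Offset from 180°W / 90°S: lon 37.7785°, lat 152.5897°.
Field (20°×10°, letters A–R): lon ⌊37.7785/20⌋ = 1 → B; lat ⌊152.5897/10⌋ = 15 → P.
Square (2°×1°, digits 0–9): lon ⌊17.7785/2⌋ = 8; lat ⌊2.5897/1⌋ = 2.
Subsquare (5′×2.5′, letters a–x): lon ⌊1.7785/0.0833333⌋ = 21 → v; lat ⌊0.5897/0.0416667⌋ = 14 → o.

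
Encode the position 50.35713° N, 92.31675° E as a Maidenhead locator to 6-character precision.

NO60di

Offset from 180°W / 90°S: lon 272.3168°, lat 140.3571°.
Field: lon ⌊272.3168/20⌋ = 13 → N; lat ⌊140.3571/10⌋ = 14 → O.
Square: lon ⌊12.3168/2⌋ = 6; lat ⌊0.3571/1⌋ = 0.
Subsquare: lon ⌊0.3168/0.0833333⌋ = 3 → d; lat ⌊0.3571/0.0416667⌋ = 8 → i.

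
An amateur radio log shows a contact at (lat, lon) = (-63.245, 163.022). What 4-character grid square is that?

RC16

Offset from 180°W / 90°S: lon 343.02°, lat 26.76°.
Field: 343.02/20 → 17 → R, 26.76/10 → 2 → C; chars RC.
Square: 3.02/2 → 1, 6.76/1 → 6; chars 16.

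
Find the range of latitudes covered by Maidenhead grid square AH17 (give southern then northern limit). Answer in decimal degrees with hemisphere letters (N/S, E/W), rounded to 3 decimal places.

13.000° S, 12.000° S

Field A=0, H=7: +0·20° lon, +7·10° lat → SW at lon -180°, lat -20°.
Square 1, 7: +1·2° lon, +7·1° lat → SW at lon -178°, lat -13°.
Cell spans 2° lon × 1° lat.
south 13.000° S, north 12.000° S.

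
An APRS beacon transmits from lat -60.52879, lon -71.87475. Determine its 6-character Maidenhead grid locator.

FC49bl

Shift to the Maidenhead origin (180°W, 90°S): lon 108.1252, lat 29.4712.
Field: lon ⌊108.1252/20⌋ = 5 → F; lat ⌊29.4712/10⌋ = 2 → C.
Square: lon ⌊8.1252/2⌋ = 4; lat ⌊9.4712/1⌋ = 9.
Subsquare: lon ⌊0.1252/0.0833333⌋ = 1 → b; lat ⌊0.4712/0.0416667⌋ = 11 → l.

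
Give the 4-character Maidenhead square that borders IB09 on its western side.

HB99

Longitude square 0; −1 → -1, wraps to 9, carry into field.
Longitude field I = 8; −1 → 7 = H.
The latitude characters are unchanged.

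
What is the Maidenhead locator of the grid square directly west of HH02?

Longitude square 0; −1 → -1, wraps to 9, carry into field.
Longitude field H = 7; −1 → 6 = G.
The latitude characters are unchanged.

GH92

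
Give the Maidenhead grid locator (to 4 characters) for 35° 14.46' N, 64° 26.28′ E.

Shift to the Maidenhead origin (180°W, 90°S): lon 244.44, lat 125.24.
Field (20°×10°, letters A–R): 244.44/20 → 12 → M, 125.24/10 → 12 → M; chars MM.
Square (2°×1°, digits 0–9): 4.44/2 → 2, 5.24/1 → 5; chars 25.

MM25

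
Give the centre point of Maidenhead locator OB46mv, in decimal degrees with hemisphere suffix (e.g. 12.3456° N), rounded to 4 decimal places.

Field O=14, B=1: +14·20° lon, +1·10° lat → SW at lon 100°, lat -80°.
Square 4, 6: +4·2° lon, +6·1° lat → SW at lon 108°, lat -74°.
Subsquare m=12, v=21: +12·0.0833333° lon, +21·0.0416667° lat → SW at lon 109°, lat -73.125°.
Cell spans 0.0833333° lon × 0.0416667° lat. Centre is SW corner plus half of each.
latitude 73.1042° S, longitude 109.0417° E.

73.1042° S, 109.0417° E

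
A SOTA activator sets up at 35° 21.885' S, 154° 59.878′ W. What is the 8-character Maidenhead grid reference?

BF24mp02

Offset from 180°W / 90°S: lon 25.00203°, lat 54.63525°.
Field: lon ⌊25.00203/20⌋ = 1 → B; lat ⌊54.63525/10⌋ = 5 → F.
Square: lon ⌊5.00203/2⌋ = 2; lat ⌊4.63525/1⌋ = 4.
Subsquare: lon ⌊1.00203/0.0833333⌋ = 12 → m; lat ⌊0.63525/0.0416667⌋ = 15 → p.
Extended square: lon ⌊0.00203/0.00833333⌋ = 0; lat ⌊0.01025/0.00416667⌋ = 2.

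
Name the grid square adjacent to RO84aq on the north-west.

RO74xr

Longitude subsquare a = 0; −1 → -1, wraps to 23 = x, carry into square.
Longitude square 8; −1 → 7.
Latitude subsquare q = 16; +1 → 17 = r.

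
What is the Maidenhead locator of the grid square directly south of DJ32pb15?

DJ32pb14

Latitude extended square 5; −1 → 4.
The longitude characters are unchanged.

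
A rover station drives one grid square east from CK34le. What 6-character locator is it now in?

Longitude subsquare l = 11; +1 → 12 = m.
The latitude characters are unchanged.

CK34me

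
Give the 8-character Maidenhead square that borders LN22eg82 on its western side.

LN22eg72

Longitude extended square 8; −1 → 7.
The latitude characters are unchanged.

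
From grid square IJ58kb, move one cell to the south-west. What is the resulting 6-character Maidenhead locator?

IJ58ja

Longitude subsquare k = 10; −1 → 9 = j.
Latitude subsquare b = 1; −1 → 0 = a.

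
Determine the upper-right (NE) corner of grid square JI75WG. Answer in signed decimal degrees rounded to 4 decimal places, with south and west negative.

-4.7083, 15.9167

Field J=9, I=8: +9·20° lon, +8·10° lat → SW at lon 0°, lat -10°.
Square 7, 5: +7·2° lon, +5·1° lat → SW at lon 14°, lat -5°.
Subsquare w=22, g=6: +22·0.0833333° lon, +6·0.0416667° lat → SW at lon 15.8333°, lat -4.75°.
Cell spans 0.0833333° lon × 0.0416667° lat. NE corner is SW corner plus one full cell.
latitude -4.7083, longitude 15.9167.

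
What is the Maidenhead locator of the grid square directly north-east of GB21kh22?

Longitude extended square 2; +1 → 3.
Latitude extended square 2; +1 → 3.

GB21kh33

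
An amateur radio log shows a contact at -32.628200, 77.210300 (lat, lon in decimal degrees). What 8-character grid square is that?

MF87oi59

Add 180° to longitude and 90° to latitude: 257.21030, 57.37180.
Field (20°×10°, letters A–R): lon ⌊257.21030/20⌋ = 12 → M; lat ⌊57.37180/10⌋ = 5 → F.
Square (2°×1°, digits 0–9): lon ⌊17.21030/2⌋ = 8; lat ⌊7.37180/1⌋ = 7.
Subsquare (5′×2.5′, letters a–x): lon ⌊1.21030/0.0833333⌋ = 14 → o; lat ⌊0.37180/0.0416667⌋ = 8 → i.
Extended square (30″×15″, digits 0–9): lon ⌊0.04363/0.00833333⌋ = 5; lat ⌊0.03847/0.00416667⌋ = 9.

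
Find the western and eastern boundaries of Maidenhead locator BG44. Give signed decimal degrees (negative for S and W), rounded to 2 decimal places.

-152.00, -150.00

Field B=1, G=6: +1·20° lon, +6·10° lat → SW at lon -160°, lat -30°.
Square 4, 4: +4·2° lon, +4·1° lat → SW at lon -152°, lat -26°.
Cell spans 2° lon × 1° lat.
west -152.00, east -150.00.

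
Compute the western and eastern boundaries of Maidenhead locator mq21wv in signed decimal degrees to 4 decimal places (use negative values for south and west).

65.8333, 65.9167

Field M=12, Q=16: +12·20° lon, +16·10° lat → SW at lon 60°, lat 70°.
Square 2, 1: +2·2° lon, +1·1° lat → SW at lon 64°, lat 71°.
Subsquare w=22, v=21: +22·0.0833333° lon, +21·0.0416667° lat → SW at lon 65.8333°, lat 71.875°.
Cell spans 0.0833333° lon × 0.0416667° lat.
west 65.8333, east 65.9167.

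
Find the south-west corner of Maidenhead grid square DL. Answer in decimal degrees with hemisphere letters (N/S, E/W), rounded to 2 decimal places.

20.00° N, 120.00° W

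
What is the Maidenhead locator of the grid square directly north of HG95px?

HG96pa

Latitude subsquare x = 23; +1 → 24, wraps to 0 = a, carry into square.
Latitude square 5; +1 → 6.
The longitude characters are unchanged.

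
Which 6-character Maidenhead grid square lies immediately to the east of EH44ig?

EH44jg

Longitude subsquare i = 8; +1 → 9 = j.
The latitude characters are unchanged.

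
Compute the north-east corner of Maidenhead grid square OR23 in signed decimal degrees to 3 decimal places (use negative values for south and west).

84.000, 106.000

Field O=14, R=17: +14·20° lon, +17·10° lat → SW at lon 100°, lat 80°.
Square 2, 3: +2·2° lon, +3·1° lat → SW at lon 104°, lat 83°.
Cell spans 2° lon × 1° lat. NE corner is SW corner plus one full cell.
latitude 84.000, longitude 106.000.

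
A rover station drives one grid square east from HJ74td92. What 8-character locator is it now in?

Longitude extended square 9; +1 → 10, wraps to 0, carry into subsquare.
Longitude subsquare t = 19; +1 → 20 = u.
The latitude characters are unchanged.

HJ74ud02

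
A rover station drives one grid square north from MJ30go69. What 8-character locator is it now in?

Latitude extended square 9; +1 → 10, wraps to 0, carry into subsquare.
Latitude subsquare o = 14; +1 → 15 = p.
The longitude characters are unchanged.

MJ30gp60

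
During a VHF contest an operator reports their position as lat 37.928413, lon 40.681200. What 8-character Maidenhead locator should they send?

LM07iw12

Shift to the Maidenhead origin (180°W, 90°S): lon 220.68120, lat 127.92841.
Field (20°×10°, letters A–R): 220.68120/20 → 11 → L, 127.92841/10 → 12 → M; chars LM.
Square (2°×1°, digits 0–9): 0.68120/2 → 0, 7.92841/1 → 7; chars 07.
Subsquare (5′×2.5′, letters a–x): 0.68120/0.0833333 → 8 → i, 0.92841/0.0416667 → 22 → w; chars iw.
Extended square (30″×15″, digits 0–9): 0.01453/0.00833333 → 1, 0.01175/0.00416667 → 2; chars 12.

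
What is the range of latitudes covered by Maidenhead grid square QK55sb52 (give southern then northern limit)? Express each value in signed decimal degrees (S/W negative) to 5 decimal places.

15.05000, 15.05417

Field Q=16, K=10: +16·20° lon, +10·10° lat → SW at lon 140°, lat 10°.
Square 5, 5: +5·2° lon, +5·1° lat → SW at lon 150°, lat 15°.
Subsquare s=18, b=1: +18·0.0833333° lon, +1·0.0416667° lat → SW at lon 151.5°, lat 15.0417°.
Extended square 5, 2: +5·0.00833333° lon, +2·0.00416667° lat → SW at lon 151.542°, lat 15.05°.
Cell spans 0.00833333° lon × 0.00416667° lat.
south 15.05000, north 15.05417.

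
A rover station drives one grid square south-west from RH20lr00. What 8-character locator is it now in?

Longitude extended square 0; −1 → -1, wraps to 9, carry into subsquare.
Longitude subsquare l = 11; −1 → 10 = k.
Latitude extended square 0; −1 → -1, wraps to 9, carry into subsquare.
Latitude subsquare r = 17; −1 → 16 = q.

RH20kq99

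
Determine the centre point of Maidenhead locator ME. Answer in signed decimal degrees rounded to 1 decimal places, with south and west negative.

Field M=12, E=4: +12·20° lon, +4·10° lat → SW at lon 60°, lat -50°.
Cell spans 20° lon × 10° lat. Centre is SW corner plus half of each.
latitude -45.0, longitude 70.0.

-45.0, 70.0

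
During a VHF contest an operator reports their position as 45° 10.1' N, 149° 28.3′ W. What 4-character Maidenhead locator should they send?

BN55

Offset from 180°W / 90°S: lon 30.53°, lat 135.17°.
Field: 30.53/20 → 1 → B, 135.17/10 → 13 → N; chars BN.
Square: 10.53/2 → 5, 5.17/1 → 5; chars 55.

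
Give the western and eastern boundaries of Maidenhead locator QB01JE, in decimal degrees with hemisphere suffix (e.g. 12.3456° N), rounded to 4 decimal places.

140.7500° E, 140.8333° E

Field Q=16, B=1: +16·20° lon, +1·10° lat → SW at lon 140°, lat -80°.
Square 0, 1: +0·2° lon, +1·1° lat → SW at lon 140°, lat -79°.
Subsquare j=9, e=4: +9·0.0833333° lon, +4·0.0416667° lat → SW at lon 140.75°, lat -78.8333°.
Cell spans 0.0833333° lon × 0.0416667° lat.
west 140.7500° E, east 140.8333° E.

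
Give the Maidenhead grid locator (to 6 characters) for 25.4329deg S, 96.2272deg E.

NG84cn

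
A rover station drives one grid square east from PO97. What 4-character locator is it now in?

Longitude square 9; +1 → 10, wraps to 0, carry into field.
Longitude field P = 15; +1 → 16 = Q.
The latitude characters are unchanged.

QO07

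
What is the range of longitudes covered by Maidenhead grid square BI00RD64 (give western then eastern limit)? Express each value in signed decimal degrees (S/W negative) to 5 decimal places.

Field B=1, I=8: +1·20° lon, +8·10° lat → SW at lon -160°, lat -10°.
Square 0, 0: +0·2° lon, +0·1° lat → SW at lon -160°, lat -10°.
Subsquare r=17, d=3: +17·0.0833333° lon, +3·0.0416667° lat → SW at lon -158.583°, lat -9.875°.
Extended square 6, 4: +6·0.00833333° lon, +4·0.00416667° lat → SW at lon -158.533°, lat -9.85833°.
Cell spans 0.00833333° lon × 0.00416667° lat.
west -158.53333, east -158.52500.

-158.53333, -158.52500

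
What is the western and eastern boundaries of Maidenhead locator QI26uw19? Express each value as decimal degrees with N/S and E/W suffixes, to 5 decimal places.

Field Q=16, I=8: +16·20° lon, +8·10° lat → SW at lon 140°, lat -10°.
Square 2, 6: +2·2° lon, +6·1° lat → SW at lon 144°, lat -4°.
Subsquare u=20, w=22: +20·0.0833333° lon, +22·0.0416667° lat → SW at lon 145.667°, lat -3.08333°.
Extended square 1, 9: +1·0.00833333° lon, +9·0.00416667° lat → SW at lon 145.675°, lat -3.04583°.
Cell spans 0.00833333° lon × 0.00416667° lat.
west 145.67500° E, east 145.68333° E.

145.67500° E, 145.68333° E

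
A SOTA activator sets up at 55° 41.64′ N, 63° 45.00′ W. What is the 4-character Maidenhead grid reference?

FO85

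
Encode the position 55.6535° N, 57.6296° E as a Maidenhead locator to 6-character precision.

LO85tp

Shift to the Maidenhead origin (180°W, 90°S): lon 237.6296, lat 145.6535.
Field: lon ⌊237.6296/20⌋ = 11 → L; lat ⌊145.6535/10⌋ = 14 → O.
Square: lon ⌊17.6296/2⌋ = 8; lat ⌊5.6535/1⌋ = 5.
Subsquare: lon ⌊1.6296/0.0833333⌋ = 19 → t; lat ⌊0.6535/0.0416667⌋ = 15 → p.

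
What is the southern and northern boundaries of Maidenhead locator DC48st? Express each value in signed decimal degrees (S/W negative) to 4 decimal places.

-61.2083, -61.1667

Field D=3, C=2: +3·20° lon, +2·10° lat → SW at lon -120°, lat -70°.
Square 4, 8: +4·2° lon, +8·1° lat → SW at lon -112°, lat -62°.
Subsquare s=18, t=19: +18·0.0833333° lon, +19·0.0416667° lat → SW at lon -110.5°, lat -61.2083°.
Cell spans 0.0833333° lon × 0.0416667° lat.
south -61.2083, north -61.1667.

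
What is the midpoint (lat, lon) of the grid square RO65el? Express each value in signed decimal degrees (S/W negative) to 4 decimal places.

Field R=17, O=14: +17·20° lon, +14·10° lat → SW at lon 160°, lat 50°.
Square 6, 5: +6·2° lon, +5·1° lat → SW at lon 172°, lat 55°.
Subsquare e=4, l=11: +4·0.0833333° lon, +11·0.0416667° lat → SW at lon 172.333°, lat 55.4583°.
Cell spans 0.0833333° lon × 0.0416667° lat. Centre is SW corner plus half of each.
latitude 55.4792, longitude 172.3750.

55.4792, 172.3750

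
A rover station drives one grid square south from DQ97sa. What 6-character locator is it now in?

DQ96sx

Latitude subsquare a = 0; −1 → -1, wraps to 23 = x, carry into square.
Latitude square 7; −1 → 6.
The longitude characters are unchanged.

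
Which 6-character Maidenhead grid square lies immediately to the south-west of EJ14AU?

EJ04xt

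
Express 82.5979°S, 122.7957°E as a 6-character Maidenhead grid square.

Offset from 180°W / 90°S: lon 302.7957°, lat 7.4021°.
Field (20°×10°, letters A–R): 302.7957/20 → 15 → P, 7.4021/10 → 0 → A; chars PA.
Square (2°×1°, digits 0–9): 2.7957/2 → 1, 7.4021/1 → 7; chars 17.
Subsquare (5′×2.5′, letters a–x): 0.7957/0.0833333 → 9 → j, 0.4021/0.0416667 → 9 → j; chars jj.

PA17jj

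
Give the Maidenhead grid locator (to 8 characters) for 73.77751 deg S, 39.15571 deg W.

HB06kf13

Offset from 180°W / 90°S: lon 140.84429°, lat 16.22249°.
Field: lon ⌊140.84429/20⌋ = 7 → H; lat ⌊16.22249/10⌋ = 1 → B.
Square: lon ⌊0.84429/2⌋ = 0; lat ⌊6.22249/1⌋ = 6.
Subsquare: lon ⌊0.84429/0.0833333⌋ = 10 → k; lat ⌊0.22249/0.0416667⌋ = 5 → f.
Extended square: lon ⌊0.01096/0.00833333⌋ = 1; lat ⌊0.01416/0.00416667⌋ = 3.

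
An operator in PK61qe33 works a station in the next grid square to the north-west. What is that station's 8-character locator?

PK61qe24

Longitude extended square 3; −1 → 2.
Latitude extended square 3; +1 → 4.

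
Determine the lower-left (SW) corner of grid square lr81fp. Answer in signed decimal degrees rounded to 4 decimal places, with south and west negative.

Field L=11, R=17: +11·20° lon, +17·10° lat → SW at lon 40°, lat 80°.
Square 8, 1: +8·2° lon, +1·1° lat → SW at lon 56°, lat 81°.
Subsquare f=5, p=15: +5·0.0833333° lon, +15·0.0416667° lat → SW at lon 56.4167°, lat 81.625°.
latitude 81.6250, longitude 56.4167.

81.6250, 56.4167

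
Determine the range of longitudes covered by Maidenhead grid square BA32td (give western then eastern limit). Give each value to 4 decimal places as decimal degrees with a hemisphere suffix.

152.4167° W, 152.3333° W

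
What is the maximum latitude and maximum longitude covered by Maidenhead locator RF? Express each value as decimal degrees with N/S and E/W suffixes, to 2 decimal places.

30.00° S, 180.00° E

Field R=17, F=5: +17·20° lon, +5·10° lat → SW at lon 160°, lat -40°.
Cell spans 20° lon × 10° lat. NE corner is SW corner plus one full cell.
latitude 30.00° S, longitude 180.00° E.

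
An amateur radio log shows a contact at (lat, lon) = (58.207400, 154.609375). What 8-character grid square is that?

QO78he39

Shift to the Maidenhead origin (180°W, 90°S): lon 334.60938, lat 148.20740.
Field: 334.60938/20 → 16 → Q, 148.20740/10 → 14 → O; chars QO.
Square: 14.60938/2 → 7, 8.20740/1 → 8; chars 78.
Subsquare: 0.60938/0.0833333 → 7 → h, 0.20740/0.0416667 → 4 → e; chars he.
Extended square: 0.02604/0.00833333 → 3, 0.04073/0.00416667 → 9; chars 39.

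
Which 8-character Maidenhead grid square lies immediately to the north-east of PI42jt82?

Longitude extended square 8; +1 → 9.
Latitude extended square 2; +1 → 3.

PI42jt93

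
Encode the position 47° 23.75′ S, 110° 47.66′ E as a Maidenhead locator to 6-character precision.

OE52jo

Shift to the Maidenhead origin (180°W, 90°S): lon 290.7943, lat 42.6042.
Field (20°×10°, letters A–R): 290.7943/20 → 14 → O, 42.6042/10 → 4 → E; chars OE.
Square (2°×1°, digits 0–9): 10.7943/2 → 5, 2.6042/1 → 2; chars 52.
Subsquare (5′×2.5′, letters a–x): 0.7943/0.0833333 → 9 → j, 0.6042/0.0416667 → 14 → o; chars jo.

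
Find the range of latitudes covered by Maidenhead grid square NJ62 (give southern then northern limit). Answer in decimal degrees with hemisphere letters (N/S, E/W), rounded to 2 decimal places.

2.00° N, 3.00° N

Field N=13, J=9: +13·20° lon, +9·10° lat → SW at lon 80°, lat 0°.
Square 6, 2: +6·2° lon, +2·1° lat → SW at lon 92°, lat 2°.
Cell spans 2° lon × 1° lat.
south 2.00° N, north 3.00° N.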